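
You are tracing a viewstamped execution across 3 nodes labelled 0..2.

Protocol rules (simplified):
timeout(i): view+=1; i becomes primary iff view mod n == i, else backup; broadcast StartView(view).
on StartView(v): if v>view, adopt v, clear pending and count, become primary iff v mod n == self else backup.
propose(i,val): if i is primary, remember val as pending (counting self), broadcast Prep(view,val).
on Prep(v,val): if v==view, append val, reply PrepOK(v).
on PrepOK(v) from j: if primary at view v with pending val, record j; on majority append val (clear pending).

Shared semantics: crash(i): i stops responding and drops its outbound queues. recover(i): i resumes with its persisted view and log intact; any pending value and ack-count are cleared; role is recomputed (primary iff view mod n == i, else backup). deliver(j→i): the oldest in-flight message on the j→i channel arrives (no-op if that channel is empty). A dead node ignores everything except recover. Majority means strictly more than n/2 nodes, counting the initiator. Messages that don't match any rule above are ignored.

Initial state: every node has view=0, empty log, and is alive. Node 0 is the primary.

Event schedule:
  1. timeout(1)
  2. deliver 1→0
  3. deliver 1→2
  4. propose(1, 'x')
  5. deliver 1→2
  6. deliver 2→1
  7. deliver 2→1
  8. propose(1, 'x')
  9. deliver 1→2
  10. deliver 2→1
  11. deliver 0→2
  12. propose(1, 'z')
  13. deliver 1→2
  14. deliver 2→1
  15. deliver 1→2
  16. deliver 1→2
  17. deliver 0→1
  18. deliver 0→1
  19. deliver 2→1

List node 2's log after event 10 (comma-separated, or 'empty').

step 1 timeout(1): 1={prim,v=1,log=-}
step 2 deliver 1→0: 0={back,v=1,log=-}
step 3 deliver 1→2: 2={back,v=1,log=-}
step 4 propose(1,'x'): —
step 5 deliver 1→2: 2={back,v=1,log=x}
step 6 deliver 2→1: 1={prim,v=1,log=x}
step 7 deliver 2→1: —
step 8 propose(1,'x'): —
step 9 deliver 1→2: 2={back,v=1,log=x,x}
step 10 deliver 2→1: 1={prim,v=1,log=x,x}

x,x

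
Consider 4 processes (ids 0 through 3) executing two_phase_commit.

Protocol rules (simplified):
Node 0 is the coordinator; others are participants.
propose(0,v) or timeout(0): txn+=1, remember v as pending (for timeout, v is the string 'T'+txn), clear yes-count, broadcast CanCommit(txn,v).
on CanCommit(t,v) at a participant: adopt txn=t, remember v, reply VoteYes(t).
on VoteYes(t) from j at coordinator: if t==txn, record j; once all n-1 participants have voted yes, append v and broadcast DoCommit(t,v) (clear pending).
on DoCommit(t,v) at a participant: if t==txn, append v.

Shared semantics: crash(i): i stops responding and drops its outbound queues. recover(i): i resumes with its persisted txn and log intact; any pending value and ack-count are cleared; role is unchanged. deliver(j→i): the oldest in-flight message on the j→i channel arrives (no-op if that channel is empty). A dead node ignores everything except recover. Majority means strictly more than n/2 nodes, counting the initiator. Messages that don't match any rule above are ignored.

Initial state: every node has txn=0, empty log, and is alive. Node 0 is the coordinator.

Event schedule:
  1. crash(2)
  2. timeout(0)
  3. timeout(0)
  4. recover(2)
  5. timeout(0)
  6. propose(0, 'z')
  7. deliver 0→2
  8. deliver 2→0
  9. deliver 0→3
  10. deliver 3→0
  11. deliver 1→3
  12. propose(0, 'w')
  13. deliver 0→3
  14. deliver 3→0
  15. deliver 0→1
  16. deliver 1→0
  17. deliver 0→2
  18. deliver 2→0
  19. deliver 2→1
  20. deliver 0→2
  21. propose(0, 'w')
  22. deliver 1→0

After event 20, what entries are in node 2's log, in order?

e1 crash(2): 2[✗part,t=0,-]
e2 timeout(0): 0[coor,t=1,-]
e3 timeout(0): 0[coor,t=2,-]
e4 recover(2): 2[part,t=0,-]
e5 timeout(0): 0[coor,t=3,-]
e6 propose(0,'z'): 0[coor,t=4,-]
e7 deliver 0→2: 2[part,t=1,-]
e8 deliver 2→0: ·
e9 deliver 0→3: 3[part,t=1,-]
e10 deliver 3→0: ·
e11 deliver 1→3: ·
e12 propose(0,'w'): 0[coor,t=5,-]
e13 deliver 0→3: 3[part,t=2,-]
e14 deliver 3→0: ·
e15 deliver 0→1: 1[part,t=1,-]
e16 deliver 1→0: ·
e17 deliver 0→2: 2[part,t=2,-]
e18 deliver 2→0: ·
e19 deliver 2→1: ·
e20 deliver 0→2: 2[part,t=3,-]

empty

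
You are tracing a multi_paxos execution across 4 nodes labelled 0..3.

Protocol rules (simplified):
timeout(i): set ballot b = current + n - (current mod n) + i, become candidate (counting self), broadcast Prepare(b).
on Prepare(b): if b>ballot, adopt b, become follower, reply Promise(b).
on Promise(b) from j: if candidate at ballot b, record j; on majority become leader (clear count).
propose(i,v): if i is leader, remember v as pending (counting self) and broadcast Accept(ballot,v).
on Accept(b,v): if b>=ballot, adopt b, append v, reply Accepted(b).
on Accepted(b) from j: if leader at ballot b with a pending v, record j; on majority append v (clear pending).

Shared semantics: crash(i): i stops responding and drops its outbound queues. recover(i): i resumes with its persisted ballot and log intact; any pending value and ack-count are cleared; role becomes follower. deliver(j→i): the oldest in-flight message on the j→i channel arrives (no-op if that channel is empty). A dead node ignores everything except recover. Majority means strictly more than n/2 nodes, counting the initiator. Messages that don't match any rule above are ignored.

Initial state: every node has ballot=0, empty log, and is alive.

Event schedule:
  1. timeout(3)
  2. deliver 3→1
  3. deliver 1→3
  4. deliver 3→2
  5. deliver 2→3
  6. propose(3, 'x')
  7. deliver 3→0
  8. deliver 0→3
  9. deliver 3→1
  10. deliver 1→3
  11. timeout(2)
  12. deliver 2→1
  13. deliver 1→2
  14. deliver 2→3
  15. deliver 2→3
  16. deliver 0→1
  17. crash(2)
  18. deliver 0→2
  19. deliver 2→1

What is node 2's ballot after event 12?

1. timeout(3):  <3:cand b7 ->
2. deliver 3→1:  <1:foll b7 ->
3. deliver 1→3:  nop
4. deliver 3→2:  <2:foll b7 ->
5. deliver 2→3:  <3:lead b7 ->
6. propose(3,'x'):  nop
7. deliver 3→0:  <0:foll b7 ->
8. deliver 0→3:  nop
9. deliver 3→1:  <1:foll b7 x>
10. deliver 1→3:  nop
11. timeout(2):  <2:cand b10 ->
12. deliver 2→1:  <1:foll b10 x>

10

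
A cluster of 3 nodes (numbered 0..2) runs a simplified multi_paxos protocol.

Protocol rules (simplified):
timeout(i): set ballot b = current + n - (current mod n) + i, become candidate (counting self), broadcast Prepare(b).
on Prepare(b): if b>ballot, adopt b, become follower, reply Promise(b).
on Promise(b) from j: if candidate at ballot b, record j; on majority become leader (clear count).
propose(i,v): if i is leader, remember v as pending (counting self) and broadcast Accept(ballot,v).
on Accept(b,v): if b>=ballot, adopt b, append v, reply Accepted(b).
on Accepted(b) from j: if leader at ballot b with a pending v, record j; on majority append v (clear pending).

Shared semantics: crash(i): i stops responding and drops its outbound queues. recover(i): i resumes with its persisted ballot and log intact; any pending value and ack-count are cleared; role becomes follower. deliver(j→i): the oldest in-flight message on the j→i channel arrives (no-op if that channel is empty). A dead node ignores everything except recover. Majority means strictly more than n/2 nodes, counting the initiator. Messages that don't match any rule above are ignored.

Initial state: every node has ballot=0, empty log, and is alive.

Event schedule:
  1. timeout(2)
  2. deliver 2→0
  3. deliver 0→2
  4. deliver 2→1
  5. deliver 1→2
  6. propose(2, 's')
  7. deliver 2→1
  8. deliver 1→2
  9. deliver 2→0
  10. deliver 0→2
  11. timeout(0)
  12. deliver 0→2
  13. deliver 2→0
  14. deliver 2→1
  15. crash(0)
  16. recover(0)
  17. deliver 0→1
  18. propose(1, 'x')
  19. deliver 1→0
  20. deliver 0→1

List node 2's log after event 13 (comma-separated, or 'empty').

e1 timeout(2): 2[cand,b=5,-]
e2 deliver 2→0: 0[foll,b=5,-]
e3 deliver 0→2: 2[lead,b=5,-]
e4 deliver 2→1: 1[foll,b=5,-]
e5 deliver 1→2: ·
e6 propose(2,'s'): ·
e7 deliver 2→1: 1[foll,b=5,s]
e8 deliver 1→2: 2[lead,b=5,s]
e9 deliver 2→0: 0[foll,b=5,s]
e10 deliver 0→2: ·
e11 timeout(0): 0[cand,b=6,s]
e12 deliver 0→2: 2[foll,b=6,s]
e13 deliver 2→0: 0[lead,b=6,s]

s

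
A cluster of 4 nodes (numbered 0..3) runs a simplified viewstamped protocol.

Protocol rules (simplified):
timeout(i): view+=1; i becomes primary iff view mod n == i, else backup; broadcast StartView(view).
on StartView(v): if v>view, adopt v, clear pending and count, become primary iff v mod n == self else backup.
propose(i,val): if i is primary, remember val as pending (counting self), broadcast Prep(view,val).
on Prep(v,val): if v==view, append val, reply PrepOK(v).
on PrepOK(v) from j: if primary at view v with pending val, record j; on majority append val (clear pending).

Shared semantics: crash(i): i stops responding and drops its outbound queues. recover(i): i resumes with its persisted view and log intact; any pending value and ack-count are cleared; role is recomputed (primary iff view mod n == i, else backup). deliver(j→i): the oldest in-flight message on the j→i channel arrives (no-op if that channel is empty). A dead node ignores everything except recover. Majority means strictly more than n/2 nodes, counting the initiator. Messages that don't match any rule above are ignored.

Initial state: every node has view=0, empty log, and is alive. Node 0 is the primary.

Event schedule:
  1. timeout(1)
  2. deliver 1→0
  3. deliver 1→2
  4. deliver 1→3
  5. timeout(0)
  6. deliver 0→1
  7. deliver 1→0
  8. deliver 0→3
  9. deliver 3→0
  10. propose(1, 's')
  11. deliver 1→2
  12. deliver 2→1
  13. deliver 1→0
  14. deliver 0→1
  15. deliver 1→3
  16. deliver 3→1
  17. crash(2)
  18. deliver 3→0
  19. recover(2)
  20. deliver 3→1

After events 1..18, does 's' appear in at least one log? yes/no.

e1 timeout(1): 1[prim,v=1,-]
e2 deliver 1→0: 0[back,v=1,-]
e3 deliver 1→2: 2[back,v=1,-]
e4 deliver 1→3: 3[back,v=1,-]
e5 timeout(0): 0[back,v=2,-]
e6 deliver 0→1: 1[back,v=2,-]
e7 deliver 1→0: ·
e8 deliver 0→3: 3[back,v=2,-]
e9 deliver 3→0: ·
e10 propose(1,'s'): ·
e11 deliver 1→2: ·
e12 deliver 2→1: ·
e13 deliver 1→0: ·
e14 deliver 0→1: ·
e15 deliver 1→3: ·
e16 deliver 3→1: ·
e17 crash(2): 2[✗back,v=1,-]
e18 deliver 3→0: ·

no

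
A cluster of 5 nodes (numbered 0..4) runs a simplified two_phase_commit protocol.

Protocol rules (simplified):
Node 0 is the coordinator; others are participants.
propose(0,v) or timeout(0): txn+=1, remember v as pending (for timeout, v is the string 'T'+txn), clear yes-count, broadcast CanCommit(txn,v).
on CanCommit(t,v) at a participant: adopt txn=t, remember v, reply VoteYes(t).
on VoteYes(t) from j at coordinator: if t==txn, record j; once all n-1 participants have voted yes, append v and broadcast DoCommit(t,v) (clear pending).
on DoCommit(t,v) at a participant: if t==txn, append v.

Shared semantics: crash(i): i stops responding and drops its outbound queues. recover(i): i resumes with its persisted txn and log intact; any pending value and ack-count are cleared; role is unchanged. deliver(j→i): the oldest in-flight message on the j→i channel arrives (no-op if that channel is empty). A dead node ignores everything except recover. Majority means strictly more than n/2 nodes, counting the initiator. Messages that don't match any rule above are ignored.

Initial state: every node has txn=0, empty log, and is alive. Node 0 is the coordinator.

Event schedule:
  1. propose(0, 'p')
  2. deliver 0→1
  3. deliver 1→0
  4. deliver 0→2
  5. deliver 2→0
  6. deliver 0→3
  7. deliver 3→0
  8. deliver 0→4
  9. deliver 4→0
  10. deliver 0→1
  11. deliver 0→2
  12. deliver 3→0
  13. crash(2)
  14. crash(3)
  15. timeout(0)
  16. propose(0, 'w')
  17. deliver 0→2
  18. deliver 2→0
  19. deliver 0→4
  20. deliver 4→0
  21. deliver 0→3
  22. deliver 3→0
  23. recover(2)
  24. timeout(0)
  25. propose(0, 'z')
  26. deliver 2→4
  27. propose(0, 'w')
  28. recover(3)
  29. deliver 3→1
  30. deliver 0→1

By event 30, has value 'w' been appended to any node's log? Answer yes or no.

no

[1] propose(0,'p') → N0(coor t1 [-])
[2] deliver 0→1 → N1(part t1 [-])
[3] deliver 1→0 → ∅
[4] deliver 0→2 → N2(part t1 [-])
[5] deliver 2→0 → ∅
[6] deliver 0→3 → N3(part t1 [-])
[7] deliver 3→0 → ∅
[8] deliver 0→4 → N4(part t1 [-])
[9] deliver 4→0 → N0(coor t1 [p])
[10] deliver 0→1 → N1(part t1 [p])
[11] deliver 0→2 → N2(part t1 [p])
[12] deliver 3→0 → ∅
[13] crash(2) → N2(✗part t1 [p])
[14] crash(3) → N3(✗part t1 [-])
[15] timeout(0) → N0(coor t2 [p])
[16] propose(0,'w') → N0(coor t3 [p])
[17] deliver 0→2 → ∅
[18] deliver 2→0 → ∅
[19] deliver 0→4 → N4(part t1 [p])
[20] deliver 4→0 → ∅
[21] deliver 0→3 → ∅
[22] deliver 3→0 → ∅
[23] recover(2) → N2(part t1 [p])
[24] timeout(0) → N0(coor t4 [p])
[25] propose(0,'z') → N0(coor t5 [p])
[26] deliver 2→4 → ∅
[27] propose(0,'w') → N0(coor t6 [p])
[28] recover(3) → N3(part t1 [-])
[29] deliver 3→1 → ∅
[30] deliver 0→1 → N1(part t2 [p])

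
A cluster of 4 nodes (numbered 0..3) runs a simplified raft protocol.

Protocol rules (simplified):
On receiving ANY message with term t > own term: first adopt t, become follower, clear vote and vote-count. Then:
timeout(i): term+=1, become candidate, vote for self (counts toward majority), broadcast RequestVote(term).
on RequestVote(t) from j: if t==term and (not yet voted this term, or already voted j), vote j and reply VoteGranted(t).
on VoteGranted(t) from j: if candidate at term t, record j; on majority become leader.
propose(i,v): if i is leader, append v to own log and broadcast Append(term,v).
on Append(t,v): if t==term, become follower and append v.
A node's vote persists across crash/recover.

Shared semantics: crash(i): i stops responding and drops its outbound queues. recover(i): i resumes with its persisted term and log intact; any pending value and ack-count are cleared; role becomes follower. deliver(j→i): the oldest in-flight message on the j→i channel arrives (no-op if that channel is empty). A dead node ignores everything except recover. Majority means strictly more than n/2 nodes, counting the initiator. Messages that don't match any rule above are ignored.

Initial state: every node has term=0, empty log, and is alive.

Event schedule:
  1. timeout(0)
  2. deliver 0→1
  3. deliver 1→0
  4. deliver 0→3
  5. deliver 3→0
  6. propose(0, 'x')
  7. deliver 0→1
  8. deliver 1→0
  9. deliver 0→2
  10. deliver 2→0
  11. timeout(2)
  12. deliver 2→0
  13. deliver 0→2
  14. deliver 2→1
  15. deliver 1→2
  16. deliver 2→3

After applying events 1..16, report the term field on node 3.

step 1 timeout(0): 0={cand,t=1,log=-}
step 2 deliver 0→1: 1={foll,t=1,log=-}
step 3 deliver 1→0: —
step 4 deliver 0→3: 3={foll,t=1,log=-}
step 5 deliver 3→0: 0={lead,t=1,log=-}
step 6 propose(0,'x'): 0={lead,t=1,log=x}
step 7 deliver 0→1: 1={foll,t=1,log=x}
step 8 deliver 1→0: —
step 9 deliver 0→2: 2={foll,t=1,log=-}
step 10 deliver 2→0: —
step 11 timeout(2): 2={cand,t=2,log=-}
step 12 deliver 2→0: 0={foll,t=2,log=x}
step 13 deliver 0→2: —
step 14 deliver 2→1: 1={foll,t=2,log=x}
step 15 deliver 1→2: —
step 16 deliver 2→3: 3={foll,t=2,log=-}

2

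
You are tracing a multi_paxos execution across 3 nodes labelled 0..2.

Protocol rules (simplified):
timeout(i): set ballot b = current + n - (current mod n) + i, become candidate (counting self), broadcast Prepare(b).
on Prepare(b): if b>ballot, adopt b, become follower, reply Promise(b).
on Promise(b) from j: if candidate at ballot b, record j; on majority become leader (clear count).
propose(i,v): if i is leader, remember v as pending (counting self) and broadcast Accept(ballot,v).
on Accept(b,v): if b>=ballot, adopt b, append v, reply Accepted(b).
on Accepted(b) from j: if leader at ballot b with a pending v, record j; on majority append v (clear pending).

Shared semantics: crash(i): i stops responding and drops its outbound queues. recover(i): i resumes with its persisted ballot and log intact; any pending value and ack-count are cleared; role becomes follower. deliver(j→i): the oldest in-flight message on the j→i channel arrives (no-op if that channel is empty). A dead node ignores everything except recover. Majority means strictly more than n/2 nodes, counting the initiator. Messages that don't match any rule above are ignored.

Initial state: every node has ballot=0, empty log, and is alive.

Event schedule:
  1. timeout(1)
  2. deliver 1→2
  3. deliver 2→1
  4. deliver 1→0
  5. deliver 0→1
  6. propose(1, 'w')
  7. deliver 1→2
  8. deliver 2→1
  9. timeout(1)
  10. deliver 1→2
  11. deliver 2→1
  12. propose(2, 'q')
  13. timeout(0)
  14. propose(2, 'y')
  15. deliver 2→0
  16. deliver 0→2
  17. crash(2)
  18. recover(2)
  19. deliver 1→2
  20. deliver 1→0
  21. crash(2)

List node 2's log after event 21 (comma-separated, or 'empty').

w

after 1 — timeout(1): n1:cand/b4/[-]
after 2 — deliver 1→2: n2:foll/b4/[-]
after 3 — deliver 2→1: n1:lead/b4/[-]
after 4 — deliver 1→0: n0:foll/b4/[-]
after 5 — deliver 0→1: ·
after 6 — propose(1,'w'): ·
after 7 — deliver 1→2: n2:foll/b4/[w]
after 8 — deliver 2→1: n1:lead/b4/[w]
after 9 — timeout(1): n1:cand/b7/[w]
after 10 — deliver 1→2: n2:foll/b7/[w]
after 11 — deliver 2→1: n1:lead/b7/[w]
after 12 — propose(2,'q'): ·
after 13 — timeout(0): n0:cand/b6/[-]
after 14 — propose(2,'y'): ·
after 15 — deliver 2→0: ·
after 16 — deliver 0→2: ·
after 17 — crash(2): n2:✗foll/b7/[w]
after 18 — recover(2): n2:foll/b7/[w]
after 19 — deliver 1→2: ·
after 20 — deliver 1→0: ·
after 21 — crash(2): n2:✗foll/b7/[w]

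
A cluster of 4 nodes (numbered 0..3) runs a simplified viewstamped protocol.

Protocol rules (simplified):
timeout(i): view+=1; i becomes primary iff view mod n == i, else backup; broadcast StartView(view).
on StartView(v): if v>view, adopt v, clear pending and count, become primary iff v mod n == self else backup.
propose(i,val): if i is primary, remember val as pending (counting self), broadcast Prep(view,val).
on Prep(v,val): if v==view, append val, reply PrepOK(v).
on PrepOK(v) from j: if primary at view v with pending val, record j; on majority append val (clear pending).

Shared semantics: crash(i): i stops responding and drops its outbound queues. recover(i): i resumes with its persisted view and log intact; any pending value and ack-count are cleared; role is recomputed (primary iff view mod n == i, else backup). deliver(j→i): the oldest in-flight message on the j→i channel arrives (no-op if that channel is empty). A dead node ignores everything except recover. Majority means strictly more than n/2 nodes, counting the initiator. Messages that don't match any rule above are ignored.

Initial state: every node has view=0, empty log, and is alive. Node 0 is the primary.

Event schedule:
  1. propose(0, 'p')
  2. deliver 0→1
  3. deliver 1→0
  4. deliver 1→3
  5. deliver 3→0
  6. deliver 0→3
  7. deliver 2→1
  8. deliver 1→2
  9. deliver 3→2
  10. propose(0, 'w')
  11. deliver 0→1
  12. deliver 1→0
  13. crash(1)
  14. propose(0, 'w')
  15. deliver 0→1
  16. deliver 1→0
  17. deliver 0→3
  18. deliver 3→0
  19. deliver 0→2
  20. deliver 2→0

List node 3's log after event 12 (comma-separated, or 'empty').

p

step 1 propose(0,'p'): —
step 2 deliver 0→1: 1={back,v=0,log=p}
step 3 deliver 1→0: —
step 4 deliver 1→3: —
step 5 deliver 3→0: —
step 6 deliver 0→3: 3={back,v=0,log=p}
step 7 deliver 2→1: —
step 8 deliver 1→2: —
step 9 deliver 3→2: —
step 10 propose(0,'w'): —
step 11 deliver 0→1: 1={back,v=0,log=p,w}
step 12 deliver 1→0: —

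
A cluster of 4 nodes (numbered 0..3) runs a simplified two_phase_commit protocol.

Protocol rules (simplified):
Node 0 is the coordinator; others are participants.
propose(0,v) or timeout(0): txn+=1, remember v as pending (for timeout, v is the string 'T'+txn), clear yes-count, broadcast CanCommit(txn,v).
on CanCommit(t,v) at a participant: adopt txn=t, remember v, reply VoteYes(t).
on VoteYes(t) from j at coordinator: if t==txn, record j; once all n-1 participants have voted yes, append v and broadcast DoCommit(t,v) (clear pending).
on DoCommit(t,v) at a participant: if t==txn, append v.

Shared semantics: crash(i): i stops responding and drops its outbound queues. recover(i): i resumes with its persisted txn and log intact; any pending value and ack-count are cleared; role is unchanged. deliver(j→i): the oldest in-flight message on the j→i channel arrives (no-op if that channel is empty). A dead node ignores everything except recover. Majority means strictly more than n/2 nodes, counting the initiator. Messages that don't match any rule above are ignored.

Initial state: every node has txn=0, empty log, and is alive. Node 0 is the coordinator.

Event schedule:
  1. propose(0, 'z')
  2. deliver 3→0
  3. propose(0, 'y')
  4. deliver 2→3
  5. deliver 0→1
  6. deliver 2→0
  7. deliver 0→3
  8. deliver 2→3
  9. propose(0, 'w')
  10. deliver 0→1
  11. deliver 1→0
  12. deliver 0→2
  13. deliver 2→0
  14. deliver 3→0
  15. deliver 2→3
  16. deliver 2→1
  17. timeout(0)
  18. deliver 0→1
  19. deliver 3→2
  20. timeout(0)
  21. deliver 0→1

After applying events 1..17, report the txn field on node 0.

[1] propose(0,'z') → N0(coor t1 [-])
[2] deliver 3→0 → ∅
[3] propose(0,'y') → N0(coor t2 [-])
[4] deliver 2→3 → ∅
[5] deliver 0→1 → N1(part t1 [-])
[6] deliver 2→0 → ∅
[7] deliver 0→3 → N3(part t1 [-])
[8] deliver 2→3 → ∅
[9] propose(0,'w') → N0(coor t3 [-])
[10] deliver 0→1 → N1(part t2 [-])
[11] deliver 1→0 → ∅
[12] deliver 0→2 → N2(part t1 [-])
[13] deliver 2→0 → ∅
[14] deliver 3→0 → ∅
[15] deliver 2→3 → ∅
[16] deliver 2→1 → ∅
[17] timeout(0) → N0(coor t4 [-])

4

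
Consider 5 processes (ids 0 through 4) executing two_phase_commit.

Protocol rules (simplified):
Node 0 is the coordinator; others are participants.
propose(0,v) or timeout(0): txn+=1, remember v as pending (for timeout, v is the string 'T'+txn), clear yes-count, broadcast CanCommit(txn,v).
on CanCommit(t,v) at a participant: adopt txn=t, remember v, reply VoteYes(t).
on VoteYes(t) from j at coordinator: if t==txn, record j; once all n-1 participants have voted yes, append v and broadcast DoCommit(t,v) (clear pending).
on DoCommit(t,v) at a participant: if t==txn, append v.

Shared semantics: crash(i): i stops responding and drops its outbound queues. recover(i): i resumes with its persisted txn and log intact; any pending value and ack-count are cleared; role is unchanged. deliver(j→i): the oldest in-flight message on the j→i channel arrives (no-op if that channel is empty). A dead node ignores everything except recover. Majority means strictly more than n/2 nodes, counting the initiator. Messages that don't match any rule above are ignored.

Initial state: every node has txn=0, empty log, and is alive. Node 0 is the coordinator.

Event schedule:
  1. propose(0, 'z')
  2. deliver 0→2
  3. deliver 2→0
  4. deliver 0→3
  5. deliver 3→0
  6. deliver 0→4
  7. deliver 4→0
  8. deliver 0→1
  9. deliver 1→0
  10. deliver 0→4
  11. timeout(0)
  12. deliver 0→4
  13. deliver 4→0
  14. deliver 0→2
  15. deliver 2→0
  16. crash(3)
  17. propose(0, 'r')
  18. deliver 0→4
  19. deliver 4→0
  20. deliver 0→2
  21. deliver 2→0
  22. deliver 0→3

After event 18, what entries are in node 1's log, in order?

1. propose(0,'z'):  <0:coor t1 ->
2. deliver 0→2:  <2:part t1 ->
3. deliver 2→0:  nop
4. deliver 0→3:  <3:part t1 ->
5. deliver 3→0:  nop
6. deliver 0→4:  <4:part t1 ->
7. deliver 4→0:  nop
8. deliver 0→1:  <1:part t1 ->
9. deliver 1→0:  <0:coor t1 z>
10. deliver 0→4:  <4:part t1 z>
11. timeout(0):  <0:coor t2 z>
12. deliver 0→4:  <4:part t2 z>
13. deliver 4→0:  nop
14. deliver 0→2:  <2:part t1 z>
15. deliver 2→0:  nop
16. crash(3):  <3:✗part t1 ->
17. propose(0,'r'):  <0:coor t3 z>
18. deliver 0→4:  <4:part t3 z>

empty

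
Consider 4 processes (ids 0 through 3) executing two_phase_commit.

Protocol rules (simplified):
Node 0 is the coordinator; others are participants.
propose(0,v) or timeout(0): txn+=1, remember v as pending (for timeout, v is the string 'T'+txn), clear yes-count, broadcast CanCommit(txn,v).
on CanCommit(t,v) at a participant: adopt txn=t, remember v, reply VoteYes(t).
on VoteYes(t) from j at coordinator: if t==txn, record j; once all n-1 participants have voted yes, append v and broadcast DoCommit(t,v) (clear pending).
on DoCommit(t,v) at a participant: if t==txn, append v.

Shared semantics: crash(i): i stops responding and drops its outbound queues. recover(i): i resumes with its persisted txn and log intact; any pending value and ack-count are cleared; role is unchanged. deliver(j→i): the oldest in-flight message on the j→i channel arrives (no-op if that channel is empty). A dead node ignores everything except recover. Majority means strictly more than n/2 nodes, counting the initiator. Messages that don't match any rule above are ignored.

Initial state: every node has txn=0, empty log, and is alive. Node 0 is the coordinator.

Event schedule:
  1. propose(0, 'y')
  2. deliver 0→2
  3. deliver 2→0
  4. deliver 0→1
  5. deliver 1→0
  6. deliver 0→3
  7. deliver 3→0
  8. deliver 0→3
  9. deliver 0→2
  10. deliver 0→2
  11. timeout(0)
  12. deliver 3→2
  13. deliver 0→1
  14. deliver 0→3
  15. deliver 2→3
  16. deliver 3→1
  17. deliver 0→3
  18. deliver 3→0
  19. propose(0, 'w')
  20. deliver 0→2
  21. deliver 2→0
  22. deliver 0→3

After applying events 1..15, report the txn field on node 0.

2

after 1 — propose(0,'y'): n0:coor/t1/[-]
after 2 — deliver 0→2: n2:part/t1/[-]
after 3 — deliver 2→0: ·
after 4 — deliver 0→1: n1:part/t1/[-]
after 5 — deliver 1→0: ·
after 6 — deliver 0→3: n3:part/t1/[-]
after 7 — deliver 3→0: n0:coor/t1/[y]
after 8 — deliver 0→3: n3:part/t1/[y]
after 9 — deliver 0→2: n2:part/t1/[y]
after 10 — deliver 0→2: ·
after 11 — timeout(0): n0:coor/t2/[y]
after 12 — deliver 3→2: ·
after 13 — deliver 0→1: n1:part/t1/[y]
after 14 — deliver 0→3: n3:part/t2/[y]
after 15 — deliver 2→3: ·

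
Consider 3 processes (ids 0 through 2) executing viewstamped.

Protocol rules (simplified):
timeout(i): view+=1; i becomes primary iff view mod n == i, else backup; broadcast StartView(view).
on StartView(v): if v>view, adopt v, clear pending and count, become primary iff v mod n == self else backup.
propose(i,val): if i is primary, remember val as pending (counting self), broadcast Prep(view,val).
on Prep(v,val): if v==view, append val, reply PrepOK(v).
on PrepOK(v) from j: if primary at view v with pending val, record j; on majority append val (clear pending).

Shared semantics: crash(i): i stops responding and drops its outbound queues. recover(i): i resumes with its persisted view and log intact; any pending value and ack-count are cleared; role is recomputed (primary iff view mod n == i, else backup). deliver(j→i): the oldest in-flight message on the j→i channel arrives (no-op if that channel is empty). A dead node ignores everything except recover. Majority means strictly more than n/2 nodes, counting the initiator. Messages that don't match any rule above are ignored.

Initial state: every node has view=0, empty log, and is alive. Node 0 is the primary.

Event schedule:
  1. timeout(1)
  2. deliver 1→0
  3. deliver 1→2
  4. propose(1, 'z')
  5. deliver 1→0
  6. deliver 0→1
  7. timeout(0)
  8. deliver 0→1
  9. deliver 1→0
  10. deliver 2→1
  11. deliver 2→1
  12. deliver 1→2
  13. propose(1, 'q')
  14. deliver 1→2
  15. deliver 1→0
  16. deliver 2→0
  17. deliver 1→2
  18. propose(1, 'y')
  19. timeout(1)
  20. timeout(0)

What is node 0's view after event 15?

e1 timeout(1): 1[prim,v=1,-]
e2 deliver 1→0: 0[back,v=1,-]
e3 deliver 1→2: 2[back,v=1,-]
e4 propose(1,'z'): ·
e5 deliver 1→0: 0[back,v=1,z]
e6 deliver 0→1: 1[prim,v=1,z]
e7 timeout(0): 0[back,v=2,z]
e8 deliver 0→1: 1[back,v=2,z]
e9 deliver 1→0: ·
e10 deliver 2→1: ·
e11 deliver 2→1: ·
e12 deliver 1→2: 2[back,v=1,z]
e13 propose(1,'q'): ·
e14 deliver 1→2: ·
e15 deliver 1→0: ·

2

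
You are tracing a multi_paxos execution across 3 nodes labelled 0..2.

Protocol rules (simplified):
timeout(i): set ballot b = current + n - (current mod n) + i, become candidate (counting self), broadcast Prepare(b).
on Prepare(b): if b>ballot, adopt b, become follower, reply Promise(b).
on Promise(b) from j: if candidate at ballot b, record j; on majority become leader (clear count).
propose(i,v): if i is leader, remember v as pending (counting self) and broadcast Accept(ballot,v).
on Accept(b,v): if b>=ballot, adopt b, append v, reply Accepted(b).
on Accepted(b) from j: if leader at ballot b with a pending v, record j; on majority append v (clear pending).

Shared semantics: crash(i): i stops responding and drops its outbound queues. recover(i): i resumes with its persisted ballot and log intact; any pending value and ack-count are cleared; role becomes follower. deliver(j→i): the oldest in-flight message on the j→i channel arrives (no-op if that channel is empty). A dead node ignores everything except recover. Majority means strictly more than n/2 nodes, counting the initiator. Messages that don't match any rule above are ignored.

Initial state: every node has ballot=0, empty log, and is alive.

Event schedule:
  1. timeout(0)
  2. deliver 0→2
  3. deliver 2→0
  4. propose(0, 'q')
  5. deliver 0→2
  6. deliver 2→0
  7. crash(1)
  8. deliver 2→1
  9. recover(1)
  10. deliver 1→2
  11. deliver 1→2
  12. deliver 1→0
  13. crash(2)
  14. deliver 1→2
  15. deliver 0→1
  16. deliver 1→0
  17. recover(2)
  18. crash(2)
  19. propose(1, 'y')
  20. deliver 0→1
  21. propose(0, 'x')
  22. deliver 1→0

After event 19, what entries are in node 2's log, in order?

[1] timeout(0) → N0(cand b3 [-])
[2] deliver 0→2 → N2(foll b3 [-])
[3] deliver 2→0 → N0(lead b3 [-])
[4] propose(0,'q') → ∅
[5] deliver 0→2 → N2(foll b3 [q])
[6] deliver 2→0 → N0(lead b3 [q])
[7] crash(1) → N1(✗foll b0 [-])
[8] deliver 2→1 → ∅
[9] recover(1) → N1(foll b0 [-])
[10] deliver 1→2 → ∅
[11] deliver 1→2 → ∅
[12] deliver 1→0 → ∅
[13] crash(2) → N2(✗foll b3 [q])
[14] deliver 1→2 → ∅
[15] deliver 0→1 → N1(foll b3 [-])
[16] deliver 1→0 → ∅
[17] recover(2) → N2(foll b3 [q])
[18] crash(2) → N2(✗foll b3 [q])
[19] propose(1,'y') → ∅

q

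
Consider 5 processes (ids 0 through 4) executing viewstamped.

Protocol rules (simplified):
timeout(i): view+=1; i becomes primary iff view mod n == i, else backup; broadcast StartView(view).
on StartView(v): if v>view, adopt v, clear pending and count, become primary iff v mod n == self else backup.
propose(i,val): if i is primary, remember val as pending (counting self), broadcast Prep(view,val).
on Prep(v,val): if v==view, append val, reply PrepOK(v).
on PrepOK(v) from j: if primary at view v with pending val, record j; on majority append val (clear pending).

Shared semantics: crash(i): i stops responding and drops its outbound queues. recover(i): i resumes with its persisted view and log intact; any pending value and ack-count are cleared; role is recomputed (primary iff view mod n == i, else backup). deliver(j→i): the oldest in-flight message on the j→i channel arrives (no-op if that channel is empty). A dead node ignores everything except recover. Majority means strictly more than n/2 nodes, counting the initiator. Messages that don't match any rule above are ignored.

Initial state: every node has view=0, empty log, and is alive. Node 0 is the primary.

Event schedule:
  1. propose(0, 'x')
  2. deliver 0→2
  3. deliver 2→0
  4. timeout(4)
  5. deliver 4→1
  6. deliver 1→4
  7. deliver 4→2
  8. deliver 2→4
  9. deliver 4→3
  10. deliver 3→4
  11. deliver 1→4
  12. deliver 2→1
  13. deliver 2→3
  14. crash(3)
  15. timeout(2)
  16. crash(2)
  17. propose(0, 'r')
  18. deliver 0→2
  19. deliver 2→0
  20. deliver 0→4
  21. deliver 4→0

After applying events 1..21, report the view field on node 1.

1

after 1 — propose(0,'x'): ·
after 2 — deliver 0→2: n2:back/v0/[x]
after 3 — deliver 2→0: ·
after 4 — timeout(4): n4:back/v1/[-]
after 5 — deliver 4→1: n1:prim/v1/[-]
after 6 — deliver 1→4: ·
after 7 — deliver 4→2: n2:back/v1/[x]
after 8 — deliver 2→4: ·
after 9 — deliver 4→3: n3:back/v1/[-]
after 10 — deliver 3→4: ·
after 11 — deliver 1→4: ·
after 12 — deliver 2→1: ·
after 13 — deliver 2→3: ·
after 14 — crash(3): n3:✗back/v1/[-]
after 15 — timeout(2): n2:prim/v2/[x]
after 16 — crash(2): n2:✗prim/v2/[x]
after 17 — propose(0,'r'): ·
after 18 — deliver 0→2: ·
after 19 — deliver 2→0: ·
after 20 — deliver 0→4: ·
after 21 — deliver 4→0: n0:back/v1/[-]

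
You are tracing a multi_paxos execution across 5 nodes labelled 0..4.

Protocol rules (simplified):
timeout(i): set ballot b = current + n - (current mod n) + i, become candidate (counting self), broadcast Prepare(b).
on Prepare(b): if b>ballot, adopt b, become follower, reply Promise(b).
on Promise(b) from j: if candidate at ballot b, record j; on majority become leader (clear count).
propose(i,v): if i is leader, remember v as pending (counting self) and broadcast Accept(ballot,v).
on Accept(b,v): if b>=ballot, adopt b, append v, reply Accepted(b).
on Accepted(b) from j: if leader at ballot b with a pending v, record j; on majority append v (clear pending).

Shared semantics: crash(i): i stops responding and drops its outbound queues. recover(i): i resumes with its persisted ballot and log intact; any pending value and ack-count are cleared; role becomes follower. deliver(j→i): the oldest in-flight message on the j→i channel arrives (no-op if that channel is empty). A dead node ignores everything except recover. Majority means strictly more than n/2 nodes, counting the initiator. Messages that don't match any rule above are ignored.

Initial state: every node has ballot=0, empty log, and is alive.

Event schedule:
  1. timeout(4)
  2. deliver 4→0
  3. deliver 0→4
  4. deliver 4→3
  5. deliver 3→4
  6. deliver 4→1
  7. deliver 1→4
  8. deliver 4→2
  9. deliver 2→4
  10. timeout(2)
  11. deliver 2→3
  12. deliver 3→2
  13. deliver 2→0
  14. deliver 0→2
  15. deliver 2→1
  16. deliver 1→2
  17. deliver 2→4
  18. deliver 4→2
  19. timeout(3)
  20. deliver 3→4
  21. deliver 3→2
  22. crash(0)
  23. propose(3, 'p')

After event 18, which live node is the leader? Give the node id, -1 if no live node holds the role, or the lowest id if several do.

after 1 — timeout(4): n4:cand/b9/[-]
after 2 — deliver 4→0: n0:foll/b9/[-]
after 3 — deliver 0→4: ·
after 4 — deliver 4→3: n3:foll/b9/[-]
after 5 — deliver 3→4: n4:lead/b9/[-]
after 6 — deliver 4→1: n1:foll/b9/[-]
after 7 — deliver 1→4: ·
after 8 — deliver 4→2: n2:foll/b9/[-]
after 9 — deliver 2→4: ·
after 10 — timeout(2): n2:cand/b12/[-]
after 11 — deliver 2→3: n3:foll/b12/[-]
after 12 — deliver 3→2: ·
after 13 — deliver 2→0: n0:foll/b12/[-]
after 14 — deliver 0→2: n2:lead/b12/[-]
after 15 — deliver 2→1: n1:foll/b12/[-]
after 16 — deliver 1→2: ·
after 17 — deliver 2→4: n4:foll/b12/[-]
after 18 — deliver 4→2: ·

2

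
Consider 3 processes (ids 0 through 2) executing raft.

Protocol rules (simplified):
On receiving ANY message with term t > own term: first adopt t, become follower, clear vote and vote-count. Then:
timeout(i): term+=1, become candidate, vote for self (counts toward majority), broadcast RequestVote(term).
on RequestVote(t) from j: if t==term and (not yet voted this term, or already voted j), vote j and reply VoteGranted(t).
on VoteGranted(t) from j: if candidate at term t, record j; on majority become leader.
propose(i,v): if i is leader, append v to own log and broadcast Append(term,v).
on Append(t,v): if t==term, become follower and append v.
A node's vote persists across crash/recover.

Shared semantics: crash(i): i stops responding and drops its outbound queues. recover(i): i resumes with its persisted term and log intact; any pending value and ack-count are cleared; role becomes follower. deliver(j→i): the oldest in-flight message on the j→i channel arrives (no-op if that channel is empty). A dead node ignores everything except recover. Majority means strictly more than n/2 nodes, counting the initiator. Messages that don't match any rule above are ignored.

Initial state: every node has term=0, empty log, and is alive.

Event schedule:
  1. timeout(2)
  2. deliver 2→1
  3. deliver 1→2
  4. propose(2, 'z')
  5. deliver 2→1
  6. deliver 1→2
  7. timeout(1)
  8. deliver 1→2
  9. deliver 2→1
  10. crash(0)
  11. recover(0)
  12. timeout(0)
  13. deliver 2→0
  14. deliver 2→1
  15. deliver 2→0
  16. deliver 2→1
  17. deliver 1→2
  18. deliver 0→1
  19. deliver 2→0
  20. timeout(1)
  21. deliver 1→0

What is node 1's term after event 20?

3

step 1 timeout(2): 2={cand,t=1,log=-}
step 2 deliver 2→1: 1={foll,t=1,log=-}
step 3 deliver 1→2: 2={lead,t=1,log=-}
step 4 propose(2,'z'): 2={lead,t=1,log=z}
step 5 deliver 2→1: 1={foll,t=1,log=z}
step 6 deliver 1→2: —
step 7 timeout(1): 1={cand,t=2,log=z}
step 8 deliver 1→2: 2={foll,t=2,log=z}
step 9 deliver 2→1: 1={lead,t=2,log=z}
step 10 crash(0): 0={✗foll,t=0,log=-}
step 11 recover(0): 0={foll,t=0,log=-}
step 12 timeout(0): 0={cand,t=1,log=-}
step 13 deliver 2→0: —
step 14 deliver 2→1: —
step 15 deliver 2→0: 0={foll,t=1,log=z}
step 16 deliver 2→1: —
step 17 deliver 1→2: —
step 18 deliver 0→1: —
step 19 deliver 2→0: —
step 20 timeout(1): 1={cand,t=3,log=z}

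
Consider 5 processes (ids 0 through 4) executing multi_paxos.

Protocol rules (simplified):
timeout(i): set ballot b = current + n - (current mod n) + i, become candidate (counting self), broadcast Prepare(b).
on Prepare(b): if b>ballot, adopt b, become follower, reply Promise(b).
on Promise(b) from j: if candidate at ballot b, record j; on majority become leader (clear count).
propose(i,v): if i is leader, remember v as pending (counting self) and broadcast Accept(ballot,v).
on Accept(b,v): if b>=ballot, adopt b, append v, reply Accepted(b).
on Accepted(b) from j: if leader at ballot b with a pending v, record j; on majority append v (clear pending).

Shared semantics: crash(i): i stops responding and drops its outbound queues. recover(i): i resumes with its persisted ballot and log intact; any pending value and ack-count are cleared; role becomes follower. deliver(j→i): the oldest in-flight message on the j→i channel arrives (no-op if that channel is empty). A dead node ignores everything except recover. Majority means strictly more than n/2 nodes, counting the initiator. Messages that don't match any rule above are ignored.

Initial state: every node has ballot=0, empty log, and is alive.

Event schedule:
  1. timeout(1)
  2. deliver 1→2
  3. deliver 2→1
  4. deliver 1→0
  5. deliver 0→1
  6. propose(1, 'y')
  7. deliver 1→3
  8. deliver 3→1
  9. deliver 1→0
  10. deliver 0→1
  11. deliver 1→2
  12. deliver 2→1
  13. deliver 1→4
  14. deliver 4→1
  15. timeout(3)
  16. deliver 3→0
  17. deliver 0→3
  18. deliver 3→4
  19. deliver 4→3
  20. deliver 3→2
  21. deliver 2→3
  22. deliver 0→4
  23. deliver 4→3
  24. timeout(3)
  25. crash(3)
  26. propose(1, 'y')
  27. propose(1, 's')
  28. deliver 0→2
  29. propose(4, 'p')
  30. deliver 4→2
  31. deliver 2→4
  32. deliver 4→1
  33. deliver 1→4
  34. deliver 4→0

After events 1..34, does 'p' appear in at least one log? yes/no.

no

[1] timeout(1) → N1(cand b6 [-])
[2] deliver 1→2 → N2(foll b6 [-])
[3] deliver 2→1 → ∅
[4] deliver 1→0 → N0(foll b6 [-])
[5] deliver 0→1 → N1(lead b6 [-])
[6] propose(1,'y') → ∅
[7] deliver 1→3 → N3(foll b6 [-])
[8] deliver 3→1 → ∅
[9] deliver 1→0 → N0(foll b6 [y])
[10] deliver 0→1 → ∅
[11] deliver 1→2 → N2(foll b6 [y])
[12] deliver 2→1 → N1(lead b6 [y])
[13] deliver 1→4 → N4(foll b6 [-])
[14] deliver 4→1 → ∅
[15] timeout(3) → N3(cand b13 [-])
[16] deliver 3→0 → N0(foll b13 [y])
[17] deliver 0→3 → ∅
[18] deliver 3→4 → N4(foll b13 [-])
[19] deliver 4→3 → N3(lead b13 [-])
[20] deliver 3→2 → N2(foll b13 [y])
[21] deliver 2→3 → ∅
[22] deliver 0→4 → ∅
[23] deliver 4→3 → ∅
[24] timeout(3) → N3(cand b18 [-])
[25] crash(3) → N3(✗cand b18 [-])
[26] propose(1,'y') → ∅
[27] propose(1,'s') → ∅
[28] deliver 0→2 → ∅
[29] propose(4,'p') → ∅
[30] deliver 4→2 → ∅
[31] deliver 2→4 → ∅
[32] deliver 4→1 → ∅
[33] deliver 1→4 → ∅
[34] deliver 4→0 → ∅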